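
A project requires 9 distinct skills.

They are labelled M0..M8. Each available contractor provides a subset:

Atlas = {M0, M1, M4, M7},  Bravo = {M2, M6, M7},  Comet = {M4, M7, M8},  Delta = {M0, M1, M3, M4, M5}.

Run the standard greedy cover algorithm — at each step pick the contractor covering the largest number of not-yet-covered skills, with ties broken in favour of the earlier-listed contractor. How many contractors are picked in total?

Greedy: pick Delta (covers 5 new) → pick Bravo (covers 3 new) → pick Comet (covers 1 new). Total picks: 3.

3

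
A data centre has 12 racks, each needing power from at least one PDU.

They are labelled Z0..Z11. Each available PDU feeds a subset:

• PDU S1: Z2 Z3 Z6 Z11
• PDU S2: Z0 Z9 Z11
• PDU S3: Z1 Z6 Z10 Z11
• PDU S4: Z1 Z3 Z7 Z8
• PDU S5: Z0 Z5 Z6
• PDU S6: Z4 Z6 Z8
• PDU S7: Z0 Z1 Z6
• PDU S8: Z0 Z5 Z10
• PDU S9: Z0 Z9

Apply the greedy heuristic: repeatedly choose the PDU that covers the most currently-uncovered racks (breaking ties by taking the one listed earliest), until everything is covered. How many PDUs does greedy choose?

5

Greedy: pick S1 (covers 4 new) → pick S4 (covers 3 new) → pick S8 (covers 3 new) → pick S2 (covers 1 new) → pick S6 (covers 1 new). Total picks: 5.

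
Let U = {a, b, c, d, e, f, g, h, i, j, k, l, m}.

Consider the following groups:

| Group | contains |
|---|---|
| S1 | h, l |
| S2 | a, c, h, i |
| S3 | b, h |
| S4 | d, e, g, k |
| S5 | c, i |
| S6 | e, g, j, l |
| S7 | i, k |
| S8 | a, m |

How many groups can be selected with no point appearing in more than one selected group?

S3, S5, S6, S8 are pairwise disjoint (S3={b,h}; S5={c,i}; S6={e,g,j,l}; S8={a,m}).
Every remaining group overlaps one of these, and no 5 of the listed groups are pairwise disjoint, so 4 is the maximum.

4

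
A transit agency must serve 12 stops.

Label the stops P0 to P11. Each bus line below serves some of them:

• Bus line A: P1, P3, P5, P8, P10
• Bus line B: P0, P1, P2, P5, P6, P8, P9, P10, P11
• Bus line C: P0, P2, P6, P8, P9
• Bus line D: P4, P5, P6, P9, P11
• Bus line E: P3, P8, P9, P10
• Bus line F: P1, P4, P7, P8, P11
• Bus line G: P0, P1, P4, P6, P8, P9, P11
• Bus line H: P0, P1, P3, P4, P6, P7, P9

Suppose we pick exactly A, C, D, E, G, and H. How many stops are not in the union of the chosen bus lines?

0

Union of A, C, D, E, G, H = {P0, P1, P2, P3, P4, P5, P6, P7, P8, P9, P10, P11} — that's every stop, so 0 are uncovered.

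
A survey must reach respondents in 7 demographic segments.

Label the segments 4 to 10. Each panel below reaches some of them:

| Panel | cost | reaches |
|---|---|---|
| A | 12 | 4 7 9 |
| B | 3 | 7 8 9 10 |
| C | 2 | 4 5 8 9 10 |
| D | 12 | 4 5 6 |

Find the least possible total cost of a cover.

15

B, D together cover every segment (B ∪ D = {4, 5, 6, 7, 8, 9, 10}); total cost 3 + 12 = 15.
The greedy pick C, B, D costs 17; no covering selection beats 15.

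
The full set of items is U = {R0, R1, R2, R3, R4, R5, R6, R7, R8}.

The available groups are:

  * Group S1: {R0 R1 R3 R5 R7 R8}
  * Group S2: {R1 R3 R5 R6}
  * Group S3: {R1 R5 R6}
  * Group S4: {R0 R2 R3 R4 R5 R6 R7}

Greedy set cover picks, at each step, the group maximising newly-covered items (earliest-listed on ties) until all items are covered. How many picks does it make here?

2

Greedy: pick S4 (covers 7 new) → pick S1 (covers 2 new). Total picks: 2.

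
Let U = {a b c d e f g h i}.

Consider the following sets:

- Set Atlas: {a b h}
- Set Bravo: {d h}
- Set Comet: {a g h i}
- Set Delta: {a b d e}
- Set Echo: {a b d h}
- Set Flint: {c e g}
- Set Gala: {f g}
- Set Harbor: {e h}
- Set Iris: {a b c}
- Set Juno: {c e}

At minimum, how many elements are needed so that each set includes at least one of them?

T = {a, e, g, h} meets every set (each contains at least one member of T), and |T| = 4.
No choice of 3 elements meets every set, so 4 is the minimum.

4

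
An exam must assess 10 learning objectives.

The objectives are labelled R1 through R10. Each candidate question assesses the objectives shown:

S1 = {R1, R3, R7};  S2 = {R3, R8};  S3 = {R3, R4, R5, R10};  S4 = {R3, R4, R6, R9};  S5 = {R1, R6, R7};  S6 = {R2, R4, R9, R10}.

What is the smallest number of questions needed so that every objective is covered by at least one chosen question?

S2 and S3 and S5 and S6 together: S2 ∪ S3 ∪ S5 ∪ S6 = {R1, R2, R3, R4, R5, R6, R7, R8, R9, R10} — every objective is covered.
No 3 of the 6 questions cover everything (all 20 combinations miss at least one objective), so 4 is optimal.

4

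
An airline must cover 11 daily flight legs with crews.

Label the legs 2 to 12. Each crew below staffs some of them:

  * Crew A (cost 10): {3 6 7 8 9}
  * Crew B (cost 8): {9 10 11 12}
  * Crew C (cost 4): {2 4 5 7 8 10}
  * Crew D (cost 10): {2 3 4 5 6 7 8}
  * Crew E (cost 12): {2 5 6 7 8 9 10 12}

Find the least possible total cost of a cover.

B, D together cover every leg (B ∪ D = {2, 3, 4, 5, 6, 7, 8, 9, 10, 11, 12}); total cost 8 + 10 = 18.
The greedy pick C, B, A costs 22; no covering selection beats 18.

18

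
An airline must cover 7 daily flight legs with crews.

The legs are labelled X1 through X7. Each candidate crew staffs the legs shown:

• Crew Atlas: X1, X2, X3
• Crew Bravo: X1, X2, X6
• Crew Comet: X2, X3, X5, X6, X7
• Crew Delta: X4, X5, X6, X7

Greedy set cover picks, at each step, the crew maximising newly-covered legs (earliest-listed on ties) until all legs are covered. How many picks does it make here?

Greedy: pick Comet (covers 5 new) → pick Atlas (covers 1 new) → pick Delta (covers 1 new). Total picks: 3.
(The true minimum cover uses only 2 crews, so greedy is not optimal here.)

3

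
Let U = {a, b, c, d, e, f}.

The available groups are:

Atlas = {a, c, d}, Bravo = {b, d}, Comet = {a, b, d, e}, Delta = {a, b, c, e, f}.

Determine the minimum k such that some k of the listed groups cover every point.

2

Comet and Delta together: Comet ∪ Delta = {a, b, c, d, e, f} — every point is covered.
No single group has all 6 points (the largest, Delta, has 5), so 2 is optimal.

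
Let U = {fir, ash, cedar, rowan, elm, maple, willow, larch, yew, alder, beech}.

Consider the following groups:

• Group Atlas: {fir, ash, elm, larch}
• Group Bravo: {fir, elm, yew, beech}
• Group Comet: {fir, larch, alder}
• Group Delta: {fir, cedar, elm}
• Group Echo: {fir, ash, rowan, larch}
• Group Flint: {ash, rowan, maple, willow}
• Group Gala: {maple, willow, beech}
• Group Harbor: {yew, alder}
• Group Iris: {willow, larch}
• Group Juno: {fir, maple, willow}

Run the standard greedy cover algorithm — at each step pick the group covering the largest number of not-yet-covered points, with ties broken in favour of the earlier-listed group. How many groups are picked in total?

5

Greedy: pick Atlas (covers 4 new) → pick Flint (covers 3 new) → pick Bravo (covers 2 new) → pick Comet (covers 1 new) → pick Delta (covers 1 new). Total picks: 5.
(The true minimum cover uses only 4 groups, so greedy is not optimal here.)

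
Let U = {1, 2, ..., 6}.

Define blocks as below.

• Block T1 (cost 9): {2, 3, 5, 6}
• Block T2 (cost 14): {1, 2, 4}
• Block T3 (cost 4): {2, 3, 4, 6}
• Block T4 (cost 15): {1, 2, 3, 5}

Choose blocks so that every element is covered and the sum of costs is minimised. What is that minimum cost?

T3, T4 together cover every element (T3 ∪ T4 = {1, 2, 3, 4, 5, 6}); total cost 4 + 15 = 19.
No covering selection has total cost below 19.

19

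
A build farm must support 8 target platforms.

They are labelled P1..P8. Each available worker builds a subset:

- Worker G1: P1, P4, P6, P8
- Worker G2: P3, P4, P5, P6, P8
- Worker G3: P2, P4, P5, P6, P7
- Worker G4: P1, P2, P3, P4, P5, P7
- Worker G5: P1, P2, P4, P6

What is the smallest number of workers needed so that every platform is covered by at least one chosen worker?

2

Take {G1, G4}. Their union is {P1, P2, P3, P4, P5, P6, P7, P8}, which is all 8 platforms.
No single worker has all 8 platforms (the largest, G4, has 6), so 2 is optimal.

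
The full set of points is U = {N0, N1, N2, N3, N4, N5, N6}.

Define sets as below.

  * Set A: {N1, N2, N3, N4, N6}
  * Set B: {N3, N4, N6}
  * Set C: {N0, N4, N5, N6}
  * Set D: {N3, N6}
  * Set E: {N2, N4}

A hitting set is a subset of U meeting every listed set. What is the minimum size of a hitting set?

Take H = {N4, N6}. Each listed set contains at least one of these, so H is a hitting set of size 2.
The sets D, E are pairwise disjoint, so any hitting set needs a separate point for each — at least 2. Hence 2 is optimal.

2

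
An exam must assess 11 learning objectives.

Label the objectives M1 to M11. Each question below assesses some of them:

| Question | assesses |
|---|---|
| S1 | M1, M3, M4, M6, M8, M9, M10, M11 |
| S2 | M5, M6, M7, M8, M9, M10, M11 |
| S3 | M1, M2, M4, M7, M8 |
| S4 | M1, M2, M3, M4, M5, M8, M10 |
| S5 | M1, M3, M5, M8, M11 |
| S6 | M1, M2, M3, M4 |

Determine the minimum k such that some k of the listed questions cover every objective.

S2 and S4 together: S2 ∪ S4 = {M1, M2, M3, M4, M5, M6, M7, M8, M9, M10, M11} — every objective is covered.
No single question has all 11 objectives (the largest, S1, has 8), so 2 is optimal.

2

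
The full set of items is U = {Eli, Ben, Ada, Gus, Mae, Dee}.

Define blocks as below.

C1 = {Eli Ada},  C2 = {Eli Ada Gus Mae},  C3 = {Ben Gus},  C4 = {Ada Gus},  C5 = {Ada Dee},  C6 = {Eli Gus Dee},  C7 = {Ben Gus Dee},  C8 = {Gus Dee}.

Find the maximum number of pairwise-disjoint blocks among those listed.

2

C1, C7 are pairwise disjoint (C1={Eli,Ada}; C7={Ben,Gus,Dee}).
Every remaining block overlaps one of these, and no 3 of the listed blocks are pairwise disjoint, so 2 is the maximum.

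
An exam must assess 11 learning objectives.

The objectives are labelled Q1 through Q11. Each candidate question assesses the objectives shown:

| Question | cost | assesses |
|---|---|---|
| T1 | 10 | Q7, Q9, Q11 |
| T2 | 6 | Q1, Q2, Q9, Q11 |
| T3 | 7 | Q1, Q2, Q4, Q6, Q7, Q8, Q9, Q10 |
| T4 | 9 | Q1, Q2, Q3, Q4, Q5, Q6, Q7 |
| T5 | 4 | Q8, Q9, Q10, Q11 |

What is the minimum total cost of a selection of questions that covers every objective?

13

T4, T5 together cover every objective (T4 ∪ T5 = {Q1, Q2, Q3, Q4, Q5, Q6, Q7, Q8, Q9, Q10, Q11}); total cost 9 + 4 = 13.
The greedy pick T3, T5, T4 costs 20; no covering selection beats 13.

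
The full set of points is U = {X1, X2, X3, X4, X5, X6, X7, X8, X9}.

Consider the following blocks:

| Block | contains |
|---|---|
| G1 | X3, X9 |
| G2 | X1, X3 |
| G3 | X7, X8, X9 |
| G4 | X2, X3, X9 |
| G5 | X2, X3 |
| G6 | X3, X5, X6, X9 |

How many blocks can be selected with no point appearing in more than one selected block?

2

G3, G5 are pairwise disjoint (G3={X7,X8,X9}; G5={X2,X3}).
Every remaining block overlaps one of these, and no 3 of the listed blocks are pairwise disjoint, so 2 is the maximum.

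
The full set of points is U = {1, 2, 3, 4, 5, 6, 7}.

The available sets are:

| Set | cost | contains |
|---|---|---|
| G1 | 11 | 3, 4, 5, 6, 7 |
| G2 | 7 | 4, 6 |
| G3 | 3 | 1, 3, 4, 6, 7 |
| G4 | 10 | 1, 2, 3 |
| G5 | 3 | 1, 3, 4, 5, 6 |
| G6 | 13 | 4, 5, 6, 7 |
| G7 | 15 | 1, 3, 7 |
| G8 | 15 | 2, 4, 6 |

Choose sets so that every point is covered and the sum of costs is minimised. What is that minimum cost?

16

G3, G4, G5 together cover every point (G3 ∪ G4 ∪ G5 = {1, 2, 3, 4, 5, 6, 7}); total cost 3 + 10 + 3 = 16.
No covering selection has total cost below 16.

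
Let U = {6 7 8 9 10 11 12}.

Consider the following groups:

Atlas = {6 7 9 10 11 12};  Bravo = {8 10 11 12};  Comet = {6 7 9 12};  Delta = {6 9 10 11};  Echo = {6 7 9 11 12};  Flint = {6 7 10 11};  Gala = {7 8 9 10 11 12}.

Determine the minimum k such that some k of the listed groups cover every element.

Atlas and Gala cover everything between them: the union {6, 7, 8, 9, 10, 11, 12} is all of U.
No single group has all 7 elements (the largest, Atlas, has 6), so 2 is optimal.

2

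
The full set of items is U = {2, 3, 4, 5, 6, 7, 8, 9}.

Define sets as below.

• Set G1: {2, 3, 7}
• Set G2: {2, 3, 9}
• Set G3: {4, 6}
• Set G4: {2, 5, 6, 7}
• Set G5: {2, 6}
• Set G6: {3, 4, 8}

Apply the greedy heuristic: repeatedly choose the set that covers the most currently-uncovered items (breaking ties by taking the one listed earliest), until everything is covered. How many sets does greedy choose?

Greedy: pick G4 (covers 4 new) → pick G6 (covers 3 new) → pick G2 (covers 1 new). Total picks: 3.

3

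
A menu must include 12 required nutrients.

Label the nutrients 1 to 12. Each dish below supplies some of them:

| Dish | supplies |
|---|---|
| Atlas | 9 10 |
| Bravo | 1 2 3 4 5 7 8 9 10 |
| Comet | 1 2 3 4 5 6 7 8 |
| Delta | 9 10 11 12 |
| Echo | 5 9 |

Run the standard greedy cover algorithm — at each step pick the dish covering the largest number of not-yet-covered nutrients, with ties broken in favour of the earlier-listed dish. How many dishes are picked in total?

Greedy: pick Bravo (covers 9 new) → pick Delta (covers 2 new) → pick Comet (covers 1 new). Total picks: 3.
(The true minimum cover uses only 2 dishes, so greedy is not optimal here.)

3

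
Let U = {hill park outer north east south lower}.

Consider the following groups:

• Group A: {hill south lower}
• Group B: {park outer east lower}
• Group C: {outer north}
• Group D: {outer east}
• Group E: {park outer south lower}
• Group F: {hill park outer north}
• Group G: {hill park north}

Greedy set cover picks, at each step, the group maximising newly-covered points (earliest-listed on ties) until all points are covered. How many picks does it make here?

3

Greedy: pick B (covers 4 new) → pick A (covers 2 new) → pick C (covers 1 new). Total picks: 3.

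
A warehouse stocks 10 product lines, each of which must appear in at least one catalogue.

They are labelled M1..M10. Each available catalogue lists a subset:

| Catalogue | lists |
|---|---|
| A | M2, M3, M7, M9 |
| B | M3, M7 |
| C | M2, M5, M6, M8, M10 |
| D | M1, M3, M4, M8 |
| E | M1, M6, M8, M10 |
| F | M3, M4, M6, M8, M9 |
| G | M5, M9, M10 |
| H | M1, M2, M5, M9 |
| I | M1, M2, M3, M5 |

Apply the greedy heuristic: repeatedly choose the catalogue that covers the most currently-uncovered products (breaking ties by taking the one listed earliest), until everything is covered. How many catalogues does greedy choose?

Greedy: pick C (covers 5 new) → pick A (covers 3 new) → pick D (covers 2 new). Total picks: 3.

3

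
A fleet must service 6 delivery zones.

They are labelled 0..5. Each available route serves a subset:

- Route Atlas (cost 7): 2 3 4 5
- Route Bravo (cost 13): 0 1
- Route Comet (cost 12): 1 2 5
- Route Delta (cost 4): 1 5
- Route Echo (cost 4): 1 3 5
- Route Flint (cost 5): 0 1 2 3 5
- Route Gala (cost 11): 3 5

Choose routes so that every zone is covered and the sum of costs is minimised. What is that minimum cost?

12

Atlas, Flint together cover every zone (Atlas ∪ Flint = {0, 1, 2, 3, 4, 5}); total cost 7 + 5 = 12.
No covering selection has total cost below 12.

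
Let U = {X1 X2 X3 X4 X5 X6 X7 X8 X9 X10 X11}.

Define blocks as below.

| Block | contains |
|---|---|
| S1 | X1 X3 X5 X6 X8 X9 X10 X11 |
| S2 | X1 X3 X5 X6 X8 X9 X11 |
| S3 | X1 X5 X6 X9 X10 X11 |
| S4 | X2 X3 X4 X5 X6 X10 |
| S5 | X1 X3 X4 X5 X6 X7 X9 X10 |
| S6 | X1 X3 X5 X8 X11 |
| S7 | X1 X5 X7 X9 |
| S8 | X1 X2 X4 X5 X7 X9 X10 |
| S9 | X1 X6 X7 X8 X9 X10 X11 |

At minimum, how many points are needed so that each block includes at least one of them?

Take H = {X5, X8}. Each listed block contains at least one of these, so H is a hitting set of size 2.
No single point lies in every block, so at least 2 are needed and 2 is optimal.

2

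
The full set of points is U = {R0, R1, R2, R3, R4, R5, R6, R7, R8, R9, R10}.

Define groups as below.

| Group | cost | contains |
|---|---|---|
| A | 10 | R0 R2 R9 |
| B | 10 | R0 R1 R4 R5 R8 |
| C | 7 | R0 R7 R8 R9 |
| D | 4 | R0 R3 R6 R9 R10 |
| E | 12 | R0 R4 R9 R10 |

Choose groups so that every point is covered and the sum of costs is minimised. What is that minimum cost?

A, B, C, D together cover every point (A ∪ B ∪ C ∪ D = {R0, R1, R2, R3, R4, R5, R6, R7, R8, R9, R10}); total cost 10 + 10 + 7 + 4 = 31.
No covering selection has total cost below 31.

31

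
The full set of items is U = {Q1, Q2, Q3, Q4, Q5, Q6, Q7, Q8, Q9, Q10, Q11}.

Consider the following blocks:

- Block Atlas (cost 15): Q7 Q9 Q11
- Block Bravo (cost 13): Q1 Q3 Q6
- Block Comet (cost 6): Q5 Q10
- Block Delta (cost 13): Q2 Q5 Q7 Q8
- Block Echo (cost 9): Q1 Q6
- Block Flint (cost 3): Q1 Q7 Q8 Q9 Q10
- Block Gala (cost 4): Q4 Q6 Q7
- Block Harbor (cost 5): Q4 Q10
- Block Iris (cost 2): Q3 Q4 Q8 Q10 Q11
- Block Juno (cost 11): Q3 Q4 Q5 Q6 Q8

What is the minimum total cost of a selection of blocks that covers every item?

22

Delta, Flint, Gala, Iris together cover every item (Delta ∪ Flint ∪ Gala ∪ Iris = {Q1, Q2, Q3, Q4, Q5, Q6, Q7, Q8, Q9, Q10, Q11}); total cost 13 + 3 + 4 + 2 = 22.
The greedy pick Iris, Flint, Gala, Comet, Delta costs 28; no covering selection beats 22.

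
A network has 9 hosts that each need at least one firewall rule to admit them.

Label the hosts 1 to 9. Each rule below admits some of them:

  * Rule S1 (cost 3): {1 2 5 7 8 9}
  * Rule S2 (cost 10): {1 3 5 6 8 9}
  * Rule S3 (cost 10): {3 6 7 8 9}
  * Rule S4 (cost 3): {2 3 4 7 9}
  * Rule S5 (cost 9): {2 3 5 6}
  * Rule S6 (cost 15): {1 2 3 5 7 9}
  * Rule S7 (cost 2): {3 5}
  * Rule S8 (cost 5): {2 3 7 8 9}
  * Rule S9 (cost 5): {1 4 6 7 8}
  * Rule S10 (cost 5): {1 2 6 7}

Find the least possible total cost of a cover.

10

S4, S7, S9 together cover every host (S4 ∪ S7 ∪ S9 = {1, 2, 3, 4, 5, 6, 7, 8, 9}); total cost 3 + 2 + 5 = 10.
The greedy pick S1, S4, S9 costs 11; no covering selection beats 10.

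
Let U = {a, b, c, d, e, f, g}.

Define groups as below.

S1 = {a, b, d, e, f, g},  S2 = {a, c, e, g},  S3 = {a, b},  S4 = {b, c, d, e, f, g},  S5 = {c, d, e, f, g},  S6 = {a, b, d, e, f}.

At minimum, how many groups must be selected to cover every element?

2

S4 and S6 cover everything between them: the union {a, b, c, d, e, f, g} is all of U.
No single group has all 7 elements (the largest, S1, has 6), so 2 is optimal.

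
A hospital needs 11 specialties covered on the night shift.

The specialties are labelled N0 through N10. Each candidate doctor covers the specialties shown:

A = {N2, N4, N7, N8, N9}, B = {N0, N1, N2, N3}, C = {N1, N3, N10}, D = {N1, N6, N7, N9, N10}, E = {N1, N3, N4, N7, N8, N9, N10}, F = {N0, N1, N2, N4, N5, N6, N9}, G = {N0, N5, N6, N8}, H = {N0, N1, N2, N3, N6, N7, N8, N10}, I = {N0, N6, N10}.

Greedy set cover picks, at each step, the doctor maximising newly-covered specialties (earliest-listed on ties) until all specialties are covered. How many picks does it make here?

2

Greedy: pick H (covers 8 new) → pick F (covers 3 new). Total picks: 2.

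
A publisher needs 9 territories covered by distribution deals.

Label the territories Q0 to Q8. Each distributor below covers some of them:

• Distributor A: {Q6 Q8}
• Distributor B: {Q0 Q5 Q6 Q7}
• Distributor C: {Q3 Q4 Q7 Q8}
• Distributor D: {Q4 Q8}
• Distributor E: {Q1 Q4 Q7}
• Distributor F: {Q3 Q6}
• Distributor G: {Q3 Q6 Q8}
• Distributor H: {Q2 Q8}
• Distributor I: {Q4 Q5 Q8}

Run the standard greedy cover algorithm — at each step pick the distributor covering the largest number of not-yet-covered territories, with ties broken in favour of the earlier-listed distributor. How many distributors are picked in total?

4

Greedy: pick B (covers 4 new) → pick C (covers 3 new) → pick E (covers 1 new) → pick H (covers 1 new). Total picks: 4.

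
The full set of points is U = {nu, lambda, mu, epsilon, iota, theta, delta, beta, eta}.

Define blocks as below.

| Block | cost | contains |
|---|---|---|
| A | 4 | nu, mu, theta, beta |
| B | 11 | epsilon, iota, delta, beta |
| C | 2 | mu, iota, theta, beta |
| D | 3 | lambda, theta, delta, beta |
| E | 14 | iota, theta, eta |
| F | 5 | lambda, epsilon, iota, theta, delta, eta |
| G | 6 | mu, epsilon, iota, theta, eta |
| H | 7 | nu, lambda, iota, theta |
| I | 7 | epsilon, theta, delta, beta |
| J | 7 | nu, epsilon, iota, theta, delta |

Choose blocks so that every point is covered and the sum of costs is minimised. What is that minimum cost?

A, F together cover every point (A ∪ F = {nu, lambda, mu, epsilon, iota, theta, delta, beta, eta}); total cost 4 + 5 = 9.
The greedy pick C, F, A costs 11; no covering selection beats 9.

9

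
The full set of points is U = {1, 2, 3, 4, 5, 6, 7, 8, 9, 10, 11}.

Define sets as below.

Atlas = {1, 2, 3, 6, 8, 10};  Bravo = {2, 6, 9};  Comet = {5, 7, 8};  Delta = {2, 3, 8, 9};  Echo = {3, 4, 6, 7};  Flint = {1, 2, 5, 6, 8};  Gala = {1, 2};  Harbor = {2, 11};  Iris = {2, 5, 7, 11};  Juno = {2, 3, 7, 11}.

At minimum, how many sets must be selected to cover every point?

Take {Atlas, Bravo, Echo, Iris}. Their union is {1, 2, 3, 4, 5, 6, 7, 8, 9, 10, 11}, which is all 11 points.
No 3 of the 10 sets cover everything (all 120 combinations miss at least one point), so 4 is optimal.

4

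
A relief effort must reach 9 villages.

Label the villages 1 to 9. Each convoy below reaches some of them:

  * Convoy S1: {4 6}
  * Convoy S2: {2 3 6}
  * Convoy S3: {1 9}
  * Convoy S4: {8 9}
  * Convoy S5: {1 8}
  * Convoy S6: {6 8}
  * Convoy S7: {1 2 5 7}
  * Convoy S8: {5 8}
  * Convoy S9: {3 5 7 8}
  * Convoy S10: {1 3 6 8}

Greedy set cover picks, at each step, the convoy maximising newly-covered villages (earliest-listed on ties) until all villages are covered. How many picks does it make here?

4

Greedy: pick S7 (covers 4 new) → pick S10 (covers 3 new) → pick S1 (covers 1 new) → pick S3 (covers 1 new). Total picks: 4.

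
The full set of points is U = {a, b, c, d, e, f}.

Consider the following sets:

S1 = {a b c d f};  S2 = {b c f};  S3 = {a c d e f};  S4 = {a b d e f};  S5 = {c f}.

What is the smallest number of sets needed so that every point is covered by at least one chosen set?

Take {S3, S4}. Their union is {a, b, c, d, e, f}, which is all 6 points.
No single set has all 6 points (the largest, S1, has 5), so 2 is optimal.

2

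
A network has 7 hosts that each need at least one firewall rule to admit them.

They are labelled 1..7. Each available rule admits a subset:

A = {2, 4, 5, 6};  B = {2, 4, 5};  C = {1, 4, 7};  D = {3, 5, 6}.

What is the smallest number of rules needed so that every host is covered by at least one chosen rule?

B and C and D together: B ∪ C ∪ D = {1, 2, 3, 4, 5, 6, 7} — every host is covered.
Only C contains 1, so C is forced; the remaining 4 hosts need at least 2 more rules (each remaining rule adds at most 3) — so at least 3 rules are needed, and 3 is optimal.

3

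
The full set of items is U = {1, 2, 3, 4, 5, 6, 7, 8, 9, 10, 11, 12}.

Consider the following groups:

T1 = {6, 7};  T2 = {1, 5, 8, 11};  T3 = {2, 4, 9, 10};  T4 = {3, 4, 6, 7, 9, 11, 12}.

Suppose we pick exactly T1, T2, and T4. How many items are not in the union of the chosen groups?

2

Union of T1, T2, T4 = {1, 3, 4, 5, 6, 7, 8, 9, 11, 12}.
Not covered: 2, 10 — 2 items.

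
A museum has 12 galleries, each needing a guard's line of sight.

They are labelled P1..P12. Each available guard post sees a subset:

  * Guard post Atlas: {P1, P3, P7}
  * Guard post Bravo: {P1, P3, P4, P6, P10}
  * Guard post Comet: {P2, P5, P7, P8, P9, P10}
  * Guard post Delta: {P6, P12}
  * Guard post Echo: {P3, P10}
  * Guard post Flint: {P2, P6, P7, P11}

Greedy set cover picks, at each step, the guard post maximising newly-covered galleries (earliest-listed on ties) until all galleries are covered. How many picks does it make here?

Greedy: pick Comet (covers 6 new) → pick Bravo (covers 4 new) → pick Delta (covers 1 new) → pick Flint (covers 1 new). Total picks: 4.

4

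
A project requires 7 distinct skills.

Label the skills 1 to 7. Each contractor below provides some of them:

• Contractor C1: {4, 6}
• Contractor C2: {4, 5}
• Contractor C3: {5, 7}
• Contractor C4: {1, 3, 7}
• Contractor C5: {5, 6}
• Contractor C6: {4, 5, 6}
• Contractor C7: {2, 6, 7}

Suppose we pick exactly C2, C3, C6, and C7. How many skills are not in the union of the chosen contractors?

Union of C2, C3, C6, C7 = {2, 4, 5, 6, 7}.
Not covered: 1, 3 — 2 skills.

2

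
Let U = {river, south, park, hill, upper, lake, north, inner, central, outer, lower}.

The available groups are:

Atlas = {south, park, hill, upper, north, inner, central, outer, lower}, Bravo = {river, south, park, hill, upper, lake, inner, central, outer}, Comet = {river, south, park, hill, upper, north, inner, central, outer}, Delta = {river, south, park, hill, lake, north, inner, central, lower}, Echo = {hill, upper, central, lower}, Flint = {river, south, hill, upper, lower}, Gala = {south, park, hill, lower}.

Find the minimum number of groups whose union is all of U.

Take {Bravo, Delta}. Their union is {river, south, park, hill, upper, lake, north, inner, central, outer, lower}, which is all 11 points.
No single group has all 11 points (the largest, Atlas, has 9), so 2 is optimal.

2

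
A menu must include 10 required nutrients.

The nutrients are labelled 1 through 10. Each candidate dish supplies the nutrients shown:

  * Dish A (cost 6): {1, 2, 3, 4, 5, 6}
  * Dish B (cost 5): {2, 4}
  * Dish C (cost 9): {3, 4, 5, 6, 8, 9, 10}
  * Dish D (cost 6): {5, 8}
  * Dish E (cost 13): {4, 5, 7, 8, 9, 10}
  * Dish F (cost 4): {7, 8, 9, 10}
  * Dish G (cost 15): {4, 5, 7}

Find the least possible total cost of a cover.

A, F together cover every nutrient (A ∪ F = {1, 2, 3, 4, 5, 6, 7, 8, 9, 10}); total cost 6 + 4 = 10.
No covering selection has total cost below 10.

10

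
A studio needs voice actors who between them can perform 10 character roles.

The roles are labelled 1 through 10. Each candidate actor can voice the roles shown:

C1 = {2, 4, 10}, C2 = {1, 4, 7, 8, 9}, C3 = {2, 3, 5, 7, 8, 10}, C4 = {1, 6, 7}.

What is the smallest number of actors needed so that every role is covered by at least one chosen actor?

3

C2 and C3 and C4 together: C2 ∪ C3 ∪ C4 = {1, 2, 3, 4, 5, 6, 7, 8, 9, 10} — every role is covered.
Only C3 contains 3, so C3 is forced; the remaining 4 roles need at least 2 more actors (each remaining actor adds at most 3) — so at least 3 actors are needed, and 3 is optimal.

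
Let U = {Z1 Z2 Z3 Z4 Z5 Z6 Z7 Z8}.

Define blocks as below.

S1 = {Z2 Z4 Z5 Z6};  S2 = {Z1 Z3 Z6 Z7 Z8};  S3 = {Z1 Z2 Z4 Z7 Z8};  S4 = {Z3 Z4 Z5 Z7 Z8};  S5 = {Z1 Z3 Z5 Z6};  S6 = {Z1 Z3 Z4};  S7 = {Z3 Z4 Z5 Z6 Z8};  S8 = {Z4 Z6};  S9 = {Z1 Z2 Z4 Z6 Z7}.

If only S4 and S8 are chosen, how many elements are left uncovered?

2

Union of S4, S8 = {Z3, Z4, Z5, Z6, Z7, Z8}.
Not covered: Z1, Z2 — 2 elements.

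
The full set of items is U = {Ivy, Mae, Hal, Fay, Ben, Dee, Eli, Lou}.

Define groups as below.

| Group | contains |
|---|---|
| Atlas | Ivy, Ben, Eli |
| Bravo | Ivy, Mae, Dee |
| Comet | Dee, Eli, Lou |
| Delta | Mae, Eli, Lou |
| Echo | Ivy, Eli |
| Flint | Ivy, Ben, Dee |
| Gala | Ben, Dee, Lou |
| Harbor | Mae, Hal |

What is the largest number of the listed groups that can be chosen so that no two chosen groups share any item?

3

Echo, Gala, Harbor are pairwise disjoint (Echo={Ivy,Eli}; Gala={Ben,Dee,Lou}; Harbor={Mae,Hal}).
Every remaining group overlaps one of these, and no 4 of the listed groups are pairwise disjoint, so 3 is the maximum.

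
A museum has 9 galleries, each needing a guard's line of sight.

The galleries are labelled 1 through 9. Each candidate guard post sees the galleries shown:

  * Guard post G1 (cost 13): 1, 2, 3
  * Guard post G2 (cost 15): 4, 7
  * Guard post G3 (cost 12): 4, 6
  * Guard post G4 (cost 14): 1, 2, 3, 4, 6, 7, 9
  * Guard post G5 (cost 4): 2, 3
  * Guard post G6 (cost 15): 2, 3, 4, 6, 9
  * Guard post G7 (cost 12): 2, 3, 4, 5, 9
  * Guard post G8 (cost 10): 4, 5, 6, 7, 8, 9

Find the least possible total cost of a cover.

23

G1, G8 together cover every gallery (G1 ∪ G8 = {1, 2, 3, 4, 5, 6, 7, 8, 9}); total cost 13 + 10 = 23.
The greedy pick G8, G5, G1 costs 27; no covering selection beats 23.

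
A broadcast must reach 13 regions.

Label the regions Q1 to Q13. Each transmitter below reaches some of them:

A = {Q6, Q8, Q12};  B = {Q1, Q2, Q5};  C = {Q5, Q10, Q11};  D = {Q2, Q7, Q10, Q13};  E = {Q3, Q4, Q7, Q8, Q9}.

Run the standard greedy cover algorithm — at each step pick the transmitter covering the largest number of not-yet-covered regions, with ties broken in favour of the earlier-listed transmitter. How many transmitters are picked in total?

Greedy: pick E (covers 5 new) → pick B (covers 3 new) → pick A (covers 2 new) → pick C (covers 2 new) → pick D (covers 1 new). Total picks: 5.

5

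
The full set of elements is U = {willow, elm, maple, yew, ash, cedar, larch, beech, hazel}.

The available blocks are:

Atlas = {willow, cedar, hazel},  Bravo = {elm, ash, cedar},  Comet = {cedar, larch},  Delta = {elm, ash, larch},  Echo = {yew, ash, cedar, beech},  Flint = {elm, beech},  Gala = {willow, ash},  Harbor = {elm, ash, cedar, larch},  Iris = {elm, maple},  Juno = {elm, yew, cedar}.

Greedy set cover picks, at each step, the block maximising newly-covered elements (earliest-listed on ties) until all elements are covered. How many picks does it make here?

Greedy: pick Echo (covers 4 new) → pick Atlas (covers 2 new) → pick Delta (covers 2 new) → pick Iris (covers 1 new). Total picks: 4.

4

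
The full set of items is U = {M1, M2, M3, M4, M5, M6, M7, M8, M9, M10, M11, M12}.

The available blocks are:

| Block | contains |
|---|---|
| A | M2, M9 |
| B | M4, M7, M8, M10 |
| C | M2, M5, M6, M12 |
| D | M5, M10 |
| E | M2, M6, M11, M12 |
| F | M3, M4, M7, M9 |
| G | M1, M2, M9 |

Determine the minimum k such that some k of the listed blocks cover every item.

5

Take {B, C, E, F, G}. Their union is {M1, M2, M3, M4, M5, M6, M7, M8, M9, M10, M11, M12}, which is all 12 items.
No 4 of the 7 blocks cover everything (all 35 combinations miss at least one item), so 5 is optimal.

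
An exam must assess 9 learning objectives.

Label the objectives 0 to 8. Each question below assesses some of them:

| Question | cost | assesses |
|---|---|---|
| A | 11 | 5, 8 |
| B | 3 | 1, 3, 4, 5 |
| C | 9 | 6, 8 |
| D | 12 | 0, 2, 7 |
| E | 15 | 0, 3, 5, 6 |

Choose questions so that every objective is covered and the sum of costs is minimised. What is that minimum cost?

B, C, D together cover every objective (B ∪ C ∪ D = {0, 1, 2, 3, 4, 5, 6, 7, 8}); total cost 3 + 9 + 12 = 24.
No covering selection has total cost below 24.

24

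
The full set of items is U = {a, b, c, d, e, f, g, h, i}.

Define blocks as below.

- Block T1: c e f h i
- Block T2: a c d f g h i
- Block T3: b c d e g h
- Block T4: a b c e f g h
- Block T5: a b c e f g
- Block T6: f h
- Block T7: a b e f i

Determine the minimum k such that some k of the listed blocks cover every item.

2

Take {T2, T5}. Their union is {a, b, c, d, e, f, g, h, i}, which is all 9 items.
No single block has all 9 items (the largest, T2, has 7), so 2 is optimal.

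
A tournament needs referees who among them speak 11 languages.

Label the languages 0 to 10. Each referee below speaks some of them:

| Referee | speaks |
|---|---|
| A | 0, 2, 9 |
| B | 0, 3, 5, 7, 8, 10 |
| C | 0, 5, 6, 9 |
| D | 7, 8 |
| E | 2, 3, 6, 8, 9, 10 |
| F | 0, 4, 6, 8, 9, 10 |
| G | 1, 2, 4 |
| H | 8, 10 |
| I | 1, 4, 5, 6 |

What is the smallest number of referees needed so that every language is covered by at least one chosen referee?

3

Take {B, F, G}. Their union is {0, 1, 2, 3, 4, 5, 6, 7, 8, 9, 10}, which is all 11 languages.
No 2 of the 9 referees cover everything (all 36 combinations miss at least one language), so 3 is optimal.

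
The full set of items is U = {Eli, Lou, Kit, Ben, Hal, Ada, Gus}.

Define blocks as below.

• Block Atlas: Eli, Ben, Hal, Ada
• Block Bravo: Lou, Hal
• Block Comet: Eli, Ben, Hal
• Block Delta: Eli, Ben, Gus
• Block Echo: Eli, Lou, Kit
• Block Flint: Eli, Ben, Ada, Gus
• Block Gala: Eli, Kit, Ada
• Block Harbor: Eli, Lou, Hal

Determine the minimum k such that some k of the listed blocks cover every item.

3

Bravo and Delta and Gala together: Bravo ∪ Delta ∪ Gala = {Eli, Lou, Kit, Ben, Hal, Ada, Gus} — every item is covered.
No 2 of the 8 blocks cover everything (all 28 combinations miss at least one item), so 3 is optimal.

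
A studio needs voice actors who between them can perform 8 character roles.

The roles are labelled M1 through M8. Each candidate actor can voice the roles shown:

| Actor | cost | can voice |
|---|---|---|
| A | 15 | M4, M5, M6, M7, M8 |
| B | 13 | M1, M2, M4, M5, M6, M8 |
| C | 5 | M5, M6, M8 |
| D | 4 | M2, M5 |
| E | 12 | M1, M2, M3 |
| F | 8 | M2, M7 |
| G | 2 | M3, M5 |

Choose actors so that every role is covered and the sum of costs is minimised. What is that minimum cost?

B, F, G together cover every role (B ∪ F ∪ G = {M1, M2, M3, M4, M5, M6, M7, M8}); total cost 13 + 8 + 2 = 23.
The greedy pick G, C, D, B, F costs 32; no covering selection beats 23.

23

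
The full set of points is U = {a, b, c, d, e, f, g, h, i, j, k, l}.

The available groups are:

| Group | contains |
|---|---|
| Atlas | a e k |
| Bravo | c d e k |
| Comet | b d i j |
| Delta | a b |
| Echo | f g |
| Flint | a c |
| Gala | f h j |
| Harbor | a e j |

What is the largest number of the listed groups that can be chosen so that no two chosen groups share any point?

3

Bravo, Delta, Gala are pairwise disjoint (Bravo={c,d,e,k}; Delta={a,b}; Gala={f,h,j}).
Every remaining group overlaps one of these, and no 4 of the listed groups are pairwise disjoint, so 3 is the maximum.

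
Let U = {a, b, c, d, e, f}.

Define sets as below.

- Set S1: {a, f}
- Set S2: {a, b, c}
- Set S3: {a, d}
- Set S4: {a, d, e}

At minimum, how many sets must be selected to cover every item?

3

Take {S1, S2, S4}. Their union is {a, b, c, d, e, f}, which is all 6 items.
Only S2 contains b, so S2 is forced; the remaining 3 items need at least 2 more sets (each remaining set adds at most 2) — so at least 3 sets are needed, and 3 is optimal.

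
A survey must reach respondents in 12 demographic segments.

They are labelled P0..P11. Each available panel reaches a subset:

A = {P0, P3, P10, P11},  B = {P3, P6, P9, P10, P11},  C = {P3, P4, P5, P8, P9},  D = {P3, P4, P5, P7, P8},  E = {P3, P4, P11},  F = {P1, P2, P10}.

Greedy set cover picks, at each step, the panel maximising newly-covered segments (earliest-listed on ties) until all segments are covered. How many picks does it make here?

Greedy: pick B (covers 5 new) → pick D (covers 4 new) → pick F (covers 2 new) → pick A (covers 1 new). Total picks: 4.

4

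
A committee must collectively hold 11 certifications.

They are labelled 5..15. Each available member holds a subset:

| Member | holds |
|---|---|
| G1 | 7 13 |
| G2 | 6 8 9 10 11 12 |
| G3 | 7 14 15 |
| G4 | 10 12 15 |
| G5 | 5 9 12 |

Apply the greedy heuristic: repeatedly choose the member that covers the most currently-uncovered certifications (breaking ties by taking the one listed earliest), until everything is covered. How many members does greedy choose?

4

Greedy: pick G2 (covers 6 new) → pick G3 (covers 3 new) → pick G1 (covers 1 new) → pick G5 (covers 1 new). Total picks: 4.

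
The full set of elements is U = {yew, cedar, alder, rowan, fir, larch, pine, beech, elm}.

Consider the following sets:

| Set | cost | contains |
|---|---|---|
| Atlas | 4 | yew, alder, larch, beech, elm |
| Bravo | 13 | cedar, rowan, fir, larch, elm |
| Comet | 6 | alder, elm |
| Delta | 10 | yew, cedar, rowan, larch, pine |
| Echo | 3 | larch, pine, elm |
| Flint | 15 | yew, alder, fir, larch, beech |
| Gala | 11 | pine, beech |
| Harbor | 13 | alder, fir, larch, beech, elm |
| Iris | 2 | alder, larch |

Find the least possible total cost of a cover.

20

Atlas, Bravo, Echo together cover every element (Atlas ∪ Bravo ∪ Echo = {yew, cedar, alder, rowan, fir, larch, pine, beech, elm}); total cost 4 + 13 + 3 = 20.
No covering selection has total cost below 20.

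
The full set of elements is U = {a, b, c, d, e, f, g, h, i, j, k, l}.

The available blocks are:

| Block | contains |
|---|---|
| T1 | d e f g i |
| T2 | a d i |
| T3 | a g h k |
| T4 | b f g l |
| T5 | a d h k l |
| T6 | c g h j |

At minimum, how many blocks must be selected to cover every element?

Take {T1, T4, T5, T6}. Their union is {a, b, c, d, e, f, g, h, i, j, k, l}, which is all 12 elements.
No 3 of the 6 blocks cover everything (all 20 combinations miss at least one element), so 4 is optimal.

4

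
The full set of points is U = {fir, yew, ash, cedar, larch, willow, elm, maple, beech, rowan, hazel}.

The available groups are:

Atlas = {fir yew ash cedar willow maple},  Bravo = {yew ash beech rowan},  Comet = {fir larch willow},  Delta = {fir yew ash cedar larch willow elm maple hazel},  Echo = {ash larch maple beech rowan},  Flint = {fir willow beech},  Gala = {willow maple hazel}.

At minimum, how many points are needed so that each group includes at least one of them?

2

Take H = {willow, beech}. Each listed group contains at least one of these, so H is a hitting set of size 2.
The groups Bravo, Gala are pairwise disjoint, so any hitting set needs a separate point for each — at least 2. Hence 2 is optimal.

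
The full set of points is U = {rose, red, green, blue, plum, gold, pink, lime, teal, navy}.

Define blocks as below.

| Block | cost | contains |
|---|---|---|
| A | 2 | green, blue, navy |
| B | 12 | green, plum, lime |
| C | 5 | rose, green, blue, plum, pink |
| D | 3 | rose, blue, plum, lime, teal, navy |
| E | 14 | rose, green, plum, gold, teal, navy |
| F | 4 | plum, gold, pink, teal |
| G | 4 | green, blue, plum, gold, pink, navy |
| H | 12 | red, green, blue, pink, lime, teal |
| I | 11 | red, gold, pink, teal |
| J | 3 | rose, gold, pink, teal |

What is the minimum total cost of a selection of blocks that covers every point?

16

A, D, I together cover every point (A ∪ D ∪ I = {rose, red, green, blue, plum, gold, pink, lime, teal, navy}); total cost 2 + 3 + 11 = 16.
The greedy pick D, G, I costs 18; no covering selection beats 16.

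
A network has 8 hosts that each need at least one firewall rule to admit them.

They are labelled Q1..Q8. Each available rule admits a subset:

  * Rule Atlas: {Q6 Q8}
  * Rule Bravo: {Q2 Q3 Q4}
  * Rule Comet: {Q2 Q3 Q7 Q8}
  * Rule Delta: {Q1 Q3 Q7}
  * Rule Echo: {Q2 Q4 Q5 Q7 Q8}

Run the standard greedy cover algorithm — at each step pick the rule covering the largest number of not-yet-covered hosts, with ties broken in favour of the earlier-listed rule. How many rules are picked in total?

3

Greedy: pick Echo (covers 5 new) → pick Delta (covers 2 new) → pick Atlas (covers 1 new). Total picks: 3.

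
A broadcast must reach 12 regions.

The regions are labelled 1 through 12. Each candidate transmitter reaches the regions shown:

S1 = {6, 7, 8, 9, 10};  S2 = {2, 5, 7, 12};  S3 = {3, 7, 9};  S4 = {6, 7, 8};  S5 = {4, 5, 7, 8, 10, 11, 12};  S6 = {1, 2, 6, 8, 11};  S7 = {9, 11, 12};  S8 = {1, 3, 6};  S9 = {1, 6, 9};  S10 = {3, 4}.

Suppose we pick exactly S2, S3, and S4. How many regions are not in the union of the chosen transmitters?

Union of S2, S3, S4 = {2, 3, 5, 6, 7, 8, 9, 12}.
Not covered: 1, 4, 10, 11 — 4 regions.

4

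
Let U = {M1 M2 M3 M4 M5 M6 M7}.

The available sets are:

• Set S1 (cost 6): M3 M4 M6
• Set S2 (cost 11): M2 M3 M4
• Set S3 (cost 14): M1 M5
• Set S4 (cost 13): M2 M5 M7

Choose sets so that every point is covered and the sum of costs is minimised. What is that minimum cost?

33

S1, S3, S4 together cover every point (S1 ∪ S3 ∪ S4 = {M1, M2, M3, M4, M5, M6, M7}); total cost 6 + 14 + 13 = 33.
No covering selection has total cost below 33.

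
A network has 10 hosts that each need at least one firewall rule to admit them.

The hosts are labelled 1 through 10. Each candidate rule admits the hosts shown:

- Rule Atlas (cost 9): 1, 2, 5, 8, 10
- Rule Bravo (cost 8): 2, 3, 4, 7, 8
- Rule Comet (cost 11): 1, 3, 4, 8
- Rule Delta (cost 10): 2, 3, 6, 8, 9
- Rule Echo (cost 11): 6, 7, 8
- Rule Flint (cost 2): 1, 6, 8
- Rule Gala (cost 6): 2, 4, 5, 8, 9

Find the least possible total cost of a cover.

Atlas, Bravo, Flint, Gala together cover every host (Atlas ∪ Bravo ∪ Flint ∪ Gala = {1, 2, 3, 4, 5, 6, 7, 8, 9, 10}); total cost 9 + 8 + 2 + 6 = 25.
No covering selection has total cost below 25.

25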